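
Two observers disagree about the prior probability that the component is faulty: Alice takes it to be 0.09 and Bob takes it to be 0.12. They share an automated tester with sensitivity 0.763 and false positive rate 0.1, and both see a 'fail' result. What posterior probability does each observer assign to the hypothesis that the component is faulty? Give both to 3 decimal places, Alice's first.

P('+'|H) = 0.763, P('+'|¬H) = 0.1.
Alice: numerator 0.763·0.09 = 0.068670; evidence = 0.068670+0.1·0.91 = 0.15967; posterior = 0.430.
Bob: numerator 0.763·0.12 = 0.091560; evidence = 0.091560+0.1·0.88 = 0.17956; posterior = 0.510.

Alice: 0.430; Bob: 0.510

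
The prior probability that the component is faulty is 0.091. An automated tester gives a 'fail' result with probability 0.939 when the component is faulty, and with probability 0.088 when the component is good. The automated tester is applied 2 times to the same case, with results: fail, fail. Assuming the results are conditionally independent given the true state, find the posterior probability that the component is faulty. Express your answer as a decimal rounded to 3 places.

Posterior P(H) ≈ 0.919

Let H be the event that the component is faulty; start with P(H) = 0.091. P('fail'|H) = 0.939, P('fail'|¬H) = 0.088.
Update on result 1 ('fail'): P(H) ← 0.939·0.0910 / (0.939·0.0910 + 0.088·0.9090) = 0.085449/0.16544 = 0.5165.
Update on result 2 ('fail'): P(H) ← 0.939·0.5165 / (0.939·0.5165 + 0.088·0.4835) = 0.48499/0.52753 = 0.9193.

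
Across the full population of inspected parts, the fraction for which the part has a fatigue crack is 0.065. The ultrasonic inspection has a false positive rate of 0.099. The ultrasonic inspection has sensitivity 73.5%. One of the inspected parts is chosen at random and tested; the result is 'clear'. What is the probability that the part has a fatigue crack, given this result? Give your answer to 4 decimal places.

P(H | E) ≈ 0.0200

Let H be the event that the part has a fatigue crack. P(H) = 0.065, so P(¬H) = 0.935. With E the 'clear' result, P(E|H) = 0.265 and P(E|¬H) = 0.901.
P(E) = 0.265·0.065 + 0.901·0.935 = 0.017225 + 0.84244 = 0.85966.
By Bayes' theorem, P(H|E) = 0.017225 / 0.85966 = 0.0200.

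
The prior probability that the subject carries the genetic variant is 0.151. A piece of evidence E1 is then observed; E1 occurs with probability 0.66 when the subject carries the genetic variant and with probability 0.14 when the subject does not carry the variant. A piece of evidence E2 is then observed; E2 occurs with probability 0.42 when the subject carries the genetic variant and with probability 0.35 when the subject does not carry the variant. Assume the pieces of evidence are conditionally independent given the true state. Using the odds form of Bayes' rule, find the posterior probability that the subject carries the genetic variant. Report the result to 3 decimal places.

Posterior probability ≈ 0.502

Prior odds = 0.151/(1−0.151) = 0.17786.
Likelihood ratio for E1 = 0.66/0.14 = 4.7143.
Likelihood ratio for E2 = 0.42/0.35 = 1.2000.
Posterior odds = prior odds × LR₁ × LR₂ = 1.0062.
Posterior probability = odds/(1+odds) = 1.0062/2.0062 = 0.502.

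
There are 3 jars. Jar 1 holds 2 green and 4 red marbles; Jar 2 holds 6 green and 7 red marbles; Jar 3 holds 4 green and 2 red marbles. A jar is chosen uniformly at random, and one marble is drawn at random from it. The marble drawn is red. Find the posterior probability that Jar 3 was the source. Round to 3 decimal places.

P(red|Jar 1) = 0.6667; P(red|Jar 2) = 0.5385; P(red|Jar 3) = 0.3333.
Prior × likelihood for each source: 0.333333·0.6667=0.2222, 0.333333·0.5385=0.1795, 0.333333·0.3333=0.1111. Summing gives P(red) = 0.51282.
P(Jar 3 | red) = 0.1111 / 0.51282 = 0.217.

Posterior probability ≈ 0.217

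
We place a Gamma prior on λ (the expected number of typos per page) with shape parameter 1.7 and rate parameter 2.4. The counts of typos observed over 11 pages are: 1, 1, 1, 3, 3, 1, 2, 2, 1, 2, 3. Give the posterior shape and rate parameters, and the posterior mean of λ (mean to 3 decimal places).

Posterior: Gamma(shape=21.7, rate=13.4); mean ≈ 1.619

Total count ∑xᵢ = 20 over n = 11 pages.
Gamma is conjugate to the Poisson likelihood: posterior is Gamma(shape = 1.7+20 = 21.7, rate = 2.4+11 = 13.4).
E[λ | data] = 21.7/13.4 = 1.619.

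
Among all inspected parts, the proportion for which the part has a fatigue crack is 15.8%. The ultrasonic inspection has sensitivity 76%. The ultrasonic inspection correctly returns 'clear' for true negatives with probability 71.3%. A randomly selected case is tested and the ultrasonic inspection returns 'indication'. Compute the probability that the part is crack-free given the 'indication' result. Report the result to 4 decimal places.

Write H for 'the part has a fatigue crack'. Prior odds H:¬H = 0.158/0.842 = 0.18765. For the 'indication' outcome, the likelihood ratio is 0.76/0.287 = 2.6481.
Posterior odds = 0.18765 × 2.6481 = 0.49691, so P(H|E) = 0.49691/(1+0.49691) = 0.3320. Then P(¬H|E) = 1 − 0.3320 = 0.6680.

P(¬H | E) ≈ 0.6680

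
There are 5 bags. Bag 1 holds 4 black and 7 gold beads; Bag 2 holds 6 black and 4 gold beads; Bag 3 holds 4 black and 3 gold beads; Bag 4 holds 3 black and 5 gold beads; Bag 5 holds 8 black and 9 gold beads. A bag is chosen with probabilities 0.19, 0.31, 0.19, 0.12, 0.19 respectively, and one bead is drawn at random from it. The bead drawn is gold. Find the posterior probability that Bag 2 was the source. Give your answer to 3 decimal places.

Posterior probability ≈ 0.247

P(gold|Bag 1) = 0.6364; P(gold|Bag 2) = 0.4; P(gold|Bag 3) = 0.4286; P(gold|Bag 4) = 0.625; P(gold|Bag 5) = 0.5294.
Prior × likelihood for each source: 0.19·0.6364=0.1209, 0.31·0.4=0.1240, 0.19·0.4286=0.08143, 0.12·0.625=0.07500, 0.19·0.5294=0.1006. Summing gives P(gold) = 0.50193.
P(Bag 2 | gold) = 0.1240 / 0.50193 = 0.247.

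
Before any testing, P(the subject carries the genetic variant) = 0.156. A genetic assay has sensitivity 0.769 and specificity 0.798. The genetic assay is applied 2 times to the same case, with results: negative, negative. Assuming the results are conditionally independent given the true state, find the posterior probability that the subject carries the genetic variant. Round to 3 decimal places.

Let H be the event that the subject carries the genetic variant; start with P(H) = 0.156. P('positive'|H) = 0.769, P('positive'|¬H) = 0.202.
Update on result 1 ('negative'): P(H) ← 0.231·0.1560 / (0.231·0.1560 + 0.798·0.8440) = 0.036036/0.70955 = 0.0508.
Update on result 2 ('negative'): P(H) ← 0.231·0.0508 / (0.231·0.0508 + 0.798·0.9492) = 0.011732/0.76920 = 0.0153.

Posterior P(H) ≈ 0.015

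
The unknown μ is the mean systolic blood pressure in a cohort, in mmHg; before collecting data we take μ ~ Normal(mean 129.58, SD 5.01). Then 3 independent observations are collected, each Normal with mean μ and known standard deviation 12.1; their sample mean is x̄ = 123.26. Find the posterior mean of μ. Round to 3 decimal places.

Prior precision 1/τ₀² = 1/5.01² = 0.0398405; data precision n/σ² = 3/12.1² = 0.0204904.
Posterior precision = 0.0398405 + 0.0204904 = 0.0603309.
Posterior mean = (0.0398405·129.58 + 0.0204904·123.26) / 0.0603309 = 127.434.

Posterior mean ≈ 127.434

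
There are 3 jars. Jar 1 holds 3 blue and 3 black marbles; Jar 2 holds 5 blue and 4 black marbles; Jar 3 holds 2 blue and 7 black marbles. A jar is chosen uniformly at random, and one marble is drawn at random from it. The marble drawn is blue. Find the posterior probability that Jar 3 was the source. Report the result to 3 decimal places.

Posterior probability ≈ 0.174

Tabulate prior·likelihood by source: [1] prior 0.333333, lik 0.5, product 0.1667; [2] prior 0.333333, lik 0.5556, product 0.1852; [3] prior 0.333333, lik 0.2222, product 0.07407.
Normalizing constant = 0.42593; the posterior for Jar 3 is its product over the sum, 0.07407/0.42593 = 0.174.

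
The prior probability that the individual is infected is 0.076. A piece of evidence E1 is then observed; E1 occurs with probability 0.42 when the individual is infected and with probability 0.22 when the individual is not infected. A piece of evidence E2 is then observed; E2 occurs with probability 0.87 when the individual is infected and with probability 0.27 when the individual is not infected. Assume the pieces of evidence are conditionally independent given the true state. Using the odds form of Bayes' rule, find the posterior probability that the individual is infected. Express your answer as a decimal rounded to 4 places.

Prior odds = 0.076/(1−0.076) = 0.082251. In log-odds, ln(0.082251) = -2.4980.
Add log likelihood ratios: ln(1.9091) + ln(3.2222) = 1.8167.
Posterior log-odds = -0.68128, so posterior odds = exp(-0.68128) = 0.50597. Converting, P(H|E) = 0.50597/1.5060 = 0.3360.

Posterior probability ≈ 0.3360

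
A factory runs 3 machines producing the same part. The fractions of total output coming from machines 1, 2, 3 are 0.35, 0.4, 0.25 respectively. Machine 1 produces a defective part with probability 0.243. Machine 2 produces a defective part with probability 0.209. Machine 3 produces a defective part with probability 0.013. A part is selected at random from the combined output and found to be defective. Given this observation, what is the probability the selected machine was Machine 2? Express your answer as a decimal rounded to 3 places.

P(defective|M1) = 0.243; P(defective|M2) = 0.209; P(defective|M3) = 0.013.
Prior × likelihood for each source: 0.35·0.243=0.08505, 0.4·0.209=0.08360, 0.25·0.013=0.003250. Summing gives P(defective) = 0.17190.
P(Machine 2 | defective) = 0.08360 / 0.17190 = 0.486.

Posterior probability ≈ 0.486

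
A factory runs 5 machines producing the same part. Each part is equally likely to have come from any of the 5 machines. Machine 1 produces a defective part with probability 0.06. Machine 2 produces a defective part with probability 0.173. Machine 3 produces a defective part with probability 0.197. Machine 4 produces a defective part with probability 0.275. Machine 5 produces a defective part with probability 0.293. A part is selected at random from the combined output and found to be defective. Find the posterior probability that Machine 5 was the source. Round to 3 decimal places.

Posterior probability ≈ 0.294

Tabulate prior·likelihood by source: [1] prior 0.2, lik 0.06, product 0.01200; [2] prior 0.2, lik 0.173, product 0.03460; [3] prior 0.2, lik 0.197, product 0.03940; [4] prior 0.2, lik 0.275, product 0.05500; [5] prior 0.2, lik 0.293, product 0.05860.
Normalizing constant = 0.19960; the posterior for Machine 5 is its product over the sum, 0.05860/0.19960 = 0.294.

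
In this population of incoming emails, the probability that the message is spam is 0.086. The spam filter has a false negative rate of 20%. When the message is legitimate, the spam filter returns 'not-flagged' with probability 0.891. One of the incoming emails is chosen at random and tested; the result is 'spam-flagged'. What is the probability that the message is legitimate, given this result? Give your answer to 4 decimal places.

Write H for 'the message is spam'. Prior odds H:¬H = 0.086/0.914 = 0.094092. For the 'spam-flagged' outcome, the likelihood ratio is 0.8/0.109 = 7.3394.
Posterior odds = 0.094092 × 7.3394 = 0.69058, so P(H|E) = 0.69058/(1+0.69058) = 0.4085. Then P(¬H|E) = 1 − 0.4085 = 0.5915.

P(¬H | E) ≈ 0.5915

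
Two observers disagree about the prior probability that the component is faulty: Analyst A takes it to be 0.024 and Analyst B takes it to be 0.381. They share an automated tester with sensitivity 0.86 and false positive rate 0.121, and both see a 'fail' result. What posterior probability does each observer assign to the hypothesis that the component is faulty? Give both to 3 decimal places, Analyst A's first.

Analyst A: 0.149; Analyst B: 0.814

The likelihood ratio for a 'fail' result is 0.86/0.121 = 7.1074.
Analyst A: prior odds 0.024/0.976 = 0.024590; posterior odds 0.17477; posterior probability 0.149.
Analyst B: prior odds 0.381/0.619 = 0.61551; posterior odds 4.3747; posterior probability 0.814.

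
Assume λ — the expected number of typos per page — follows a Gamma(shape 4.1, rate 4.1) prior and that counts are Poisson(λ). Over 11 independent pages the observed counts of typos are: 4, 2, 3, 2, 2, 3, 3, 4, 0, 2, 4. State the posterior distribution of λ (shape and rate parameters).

Posterior: Gamma(shape=33.1, rate=15.1)

The Poisson likelihood adds the total count to the shape and the number of exposure periods to the rate. Here ∑xᵢ = 29 and n = 11, so shape 4.1→33.1 and rate 4.1→15.1.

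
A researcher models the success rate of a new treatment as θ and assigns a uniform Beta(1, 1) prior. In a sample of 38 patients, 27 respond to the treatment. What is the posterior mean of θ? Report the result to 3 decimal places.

Posterior mean ≈ 0.700

The binomial likelihood is conjugate to the Beta prior: with 27 successes and 11 failures, the posterior is Beta(1+27, 1+11) = Beta(28, 12).
E[θ | data] = 28/(28+12) = 0.700.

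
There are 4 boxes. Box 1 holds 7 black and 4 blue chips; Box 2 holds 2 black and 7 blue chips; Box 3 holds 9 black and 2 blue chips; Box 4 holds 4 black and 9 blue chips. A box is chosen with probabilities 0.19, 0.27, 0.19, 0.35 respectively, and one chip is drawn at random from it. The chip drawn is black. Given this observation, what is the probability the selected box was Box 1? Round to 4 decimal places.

Tabulate prior·likelihood by source: [1] prior 0.19, lik 0.6364, product 0.1209; [2] prior 0.27, lik 0.2222, product 0.06000; [3] prior 0.19, lik 0.8182, product 0.1555; [4] prior 0.35, lik 0.3077, product 0.1077.
Normalizing constant = 0.44406; the posterior for Box 1 is its product over the sum, 0.1209/0.44406 = 0.2723.

Posterior probability ≈ 0.2723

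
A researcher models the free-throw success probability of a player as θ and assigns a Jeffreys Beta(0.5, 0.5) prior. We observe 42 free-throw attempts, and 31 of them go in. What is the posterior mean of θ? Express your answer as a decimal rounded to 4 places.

Posterior mean ≈ 0.7326

Observing 31 successes and 11 failures updates Beta(0.5, 0.5) by adding the success and failure counts to the two shape parameters: α = 0.5+31 = 31.5, β = 0.5+11 = 11.5.
E[θ | data] = 31.5/(31.5+11.5) = 0.7326.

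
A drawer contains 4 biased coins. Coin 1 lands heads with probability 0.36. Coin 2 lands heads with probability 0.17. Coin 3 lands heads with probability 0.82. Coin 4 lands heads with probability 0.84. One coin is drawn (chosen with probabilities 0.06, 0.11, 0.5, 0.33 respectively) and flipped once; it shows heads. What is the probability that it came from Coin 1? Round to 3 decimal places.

Posterior probability ≈ 0.030

P(heads|C1) = 0.36; P(heads|C2) = 0.17; P(heads|C3) = 0.82; P(heads|C4) = 0.84.
Prior × likelihood for each source: 0.06·0.36=0.02160, 0.11·0.17=0.01870, 0.5·0.82=0.4100, 0.33·0.84=0.2772. Summing gives P(heads) = 0.72750.
P(Coin 1 | heads) = 0.02160 / 0.72750 = 0.030.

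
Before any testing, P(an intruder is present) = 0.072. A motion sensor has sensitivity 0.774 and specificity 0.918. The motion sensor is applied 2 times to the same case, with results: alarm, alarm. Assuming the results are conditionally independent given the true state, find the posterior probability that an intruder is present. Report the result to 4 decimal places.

Posterior P(H) ≈ 0.8736

With H the event that an intruder is present, the joint likelihood of the observed sequence is P(data|H) = 0.774·0.774 = 0.59908 and P(data|¬H) = 0.082·0.082 = 0.0067240.
Bayes: P(H|data) = 0.072·0.59908 / (0.072·0.59908 + 0.928·0.0067240) = 0.043133/0.049373 = 0.8736.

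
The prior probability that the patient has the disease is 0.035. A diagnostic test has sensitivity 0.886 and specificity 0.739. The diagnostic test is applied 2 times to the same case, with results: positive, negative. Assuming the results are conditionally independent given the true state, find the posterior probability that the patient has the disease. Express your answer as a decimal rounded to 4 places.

Posterior P(H) ≈ 0.0186

With H the event that the patient has the disease, the joint likelihood of the observed sequence is P(data|H) = 0.886·0.114 = 0.10100 and P(data|¬H) = 0.261·0.739 = 0.19288.
Bayes: P(H|data) = 0.035·0.10100 / (0.035·0.10100 + 0.965·0.19288) = 0.0035351/0.18966 = 0.0186.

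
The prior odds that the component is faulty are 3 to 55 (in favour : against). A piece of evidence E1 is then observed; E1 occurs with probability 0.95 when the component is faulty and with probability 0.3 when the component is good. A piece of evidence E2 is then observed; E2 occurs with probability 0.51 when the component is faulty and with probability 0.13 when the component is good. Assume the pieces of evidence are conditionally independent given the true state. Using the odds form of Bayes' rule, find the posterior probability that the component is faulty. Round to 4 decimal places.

Prior odds = 3/55 = 0.054545. In log-odds, ln(0.054545) = -2.9087.
Add log likelihood ratios: ln(3.1667) + ln(3.9231) = 2.5196.
Posterior log-odds = -0.38917, so posterior odds = exp(-0.38917) = 0.67762. Converting, P(H|E) = 0.67762/1.6776 = 0.4039.

Posterior probability ≈ 0.4039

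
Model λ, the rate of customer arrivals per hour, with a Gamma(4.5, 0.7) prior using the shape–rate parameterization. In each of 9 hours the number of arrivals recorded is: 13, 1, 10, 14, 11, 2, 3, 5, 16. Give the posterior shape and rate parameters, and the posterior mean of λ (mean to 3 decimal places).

The Poisson likelihood adds the total count to the shape and the number of exposure periods to the rate. Here ∑xᵢ = 75 and n = 9, so shape 4.5→79.5 and rate 0.7→9.7.
E[λ | data] = 79.5/9.7 = 8.196.

Posterior: Gamma(shape=79.5, rate=9.7); mean ≈ 8.196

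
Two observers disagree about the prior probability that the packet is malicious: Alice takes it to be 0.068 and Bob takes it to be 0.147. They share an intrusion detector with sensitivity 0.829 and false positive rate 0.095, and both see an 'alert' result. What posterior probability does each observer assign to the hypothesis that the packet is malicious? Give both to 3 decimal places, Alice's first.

P('+'|H) = 0.829, P('+'|¬H) = 0.095.
Alice: numerator 0.829·0.068 = 0.056372; evidence = 0.056372+0.095·0.932 = 0.14491; posterior = 0.389.
Bob: numerator 0.829·0.147 = 0.12186; evidence = 0.12186+0.095·0.853 = 0.20290; posterior = 0.601.

Alice: 0.389; Bob: 0.601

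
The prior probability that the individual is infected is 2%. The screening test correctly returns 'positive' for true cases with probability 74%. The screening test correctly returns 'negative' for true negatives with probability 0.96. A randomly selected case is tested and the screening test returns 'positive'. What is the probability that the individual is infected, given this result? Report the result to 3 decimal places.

Write H for 'the individual is infected'. Prior odds H:¬H = 0.02/0.98 = 0.020408. For the 'positive' outcome, the likelihood ratio is 0.74/0.04 = 18.500.
Posterior odds = 0.020408 × 18.500 = 0.37755, so P(H|E) = 0.37755/(1+0.37755) = 0.274.

P(H | E) ≈ 0.274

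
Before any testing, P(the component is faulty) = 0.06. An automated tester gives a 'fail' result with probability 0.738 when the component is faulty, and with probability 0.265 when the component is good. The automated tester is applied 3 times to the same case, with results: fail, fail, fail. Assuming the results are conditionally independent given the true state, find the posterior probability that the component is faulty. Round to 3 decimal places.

Posterior P(H) ≈ 0.580

Let H be the event that the component is faulty; start with P(H) = 0.06. P('fail'|H) = 0.738, P('fail'|¬H) = 0.265.
Update on result 1 ('fail'): P(H) ← 0.738·0.0600 / (0.738·0.0600 + 0.265·0.9400) = 0.044280/0.29338 = 0.1509.
Update on result 2 ('fail'): P(H) ← 0.738·0.1509 / (0.738·0.1509 + 0.265·0.8491) = 0.11139/0.33639 = 0.3311.
Update on result 3 ('fail'): P(H) ← 0.738·0.3311 / (0.738·0.3311 + 0.265·0.6689) = 0.24437/0.42162 = 0.5796.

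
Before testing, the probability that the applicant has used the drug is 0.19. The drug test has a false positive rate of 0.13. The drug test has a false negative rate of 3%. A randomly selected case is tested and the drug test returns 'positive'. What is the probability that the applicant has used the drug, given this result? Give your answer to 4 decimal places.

P(H | E) ≈ 0.6364

Let H be the event that the applicant has used the drug. P(H) = 0.19, so P(¬H) = 0.81. With E the 'positive' result, P(E|H) = 0.97 and P(E|¬H) = 0.13.
P(E) = 0.97·0.19 + 0.13·0.81 = 0.18430 + 0.10530 = 0.28960.
By Bayes' theorem, P(H|E) = 0.18430 / 0.28960 = 0.6364.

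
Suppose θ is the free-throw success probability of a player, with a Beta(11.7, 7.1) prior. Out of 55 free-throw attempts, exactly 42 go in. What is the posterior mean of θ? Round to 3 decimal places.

Observing 42 successes and 13 failures updates Beta(11.7, 7.1) by adding the success and failure counts to the two shape parameters: α = 11.7+42 = 53.7, β = 7.1+13 = 20.1.
E[θ | data] = 53.7/(53.7+20.1) = 0.728.

Posterior mean ≈ 0.728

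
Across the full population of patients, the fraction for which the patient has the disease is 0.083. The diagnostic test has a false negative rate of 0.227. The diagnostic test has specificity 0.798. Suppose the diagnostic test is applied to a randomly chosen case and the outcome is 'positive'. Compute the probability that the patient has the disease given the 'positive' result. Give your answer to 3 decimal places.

Write H for 'the patient has the disease'. Prior odds H:¬H = 0.083/0.917 = 0.090513. For the 'positive' outcome, the likelihood ratio is 0.773/0.202 = 3.8267.
Posterior odds = 0.090513 × 3.8267 = 0.34637, so P(H|E) = 0.34637/(1+0.34637) = 0.257.

P(H | E) ≈ 0.257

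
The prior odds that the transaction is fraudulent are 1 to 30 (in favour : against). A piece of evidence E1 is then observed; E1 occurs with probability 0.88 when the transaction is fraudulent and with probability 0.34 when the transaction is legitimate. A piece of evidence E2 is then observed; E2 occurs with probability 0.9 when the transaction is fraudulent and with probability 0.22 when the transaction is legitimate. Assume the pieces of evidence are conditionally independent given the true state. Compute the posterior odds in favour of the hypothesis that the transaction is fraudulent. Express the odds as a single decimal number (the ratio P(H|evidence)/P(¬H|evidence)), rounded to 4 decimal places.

Posterior odds ≈ 0.3529

Prior odds = 1/30 = 0.033333. In log-odds, ln(0.033333) = -3.4012.
Add log likelihood ratios: ln(2.5882) + ln(4.0909) = 2.3597.
Posterior log-odds = -1.0415, so posterior odds = exp(-1.0415) = 0.35294.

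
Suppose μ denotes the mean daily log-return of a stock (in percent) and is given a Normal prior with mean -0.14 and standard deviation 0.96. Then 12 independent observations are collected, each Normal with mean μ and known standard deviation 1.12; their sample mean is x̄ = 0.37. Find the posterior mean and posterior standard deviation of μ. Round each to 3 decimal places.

Prior precision 1/τ₀² = 1/0.96² = 1.08507; data precision n/σ² = 12/1.12² = 9.56633.
Posterior precision = 1.08507 + 9.56633 = 10.6514, giving posterior SD = 1/√10.6514 = 0.306.
Posterior mean = (1.08507·-0.14 + 9.56633·0.37) / 10.6514 = 0.318.

Posterior mean ≈ 0.318; posterior SD ≈ 0.306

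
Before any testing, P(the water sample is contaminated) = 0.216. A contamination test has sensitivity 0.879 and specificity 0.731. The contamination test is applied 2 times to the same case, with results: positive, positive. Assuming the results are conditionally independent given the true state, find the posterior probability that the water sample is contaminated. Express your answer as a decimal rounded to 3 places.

Posterior P(H) ≈ 0.746

With H the event that the water sample is contaminated, the joint likelihood of the observed sequence is P(data|H) = 0.879·0.879 = 0.77264 and P(data|¬H) = 0.269·0.269 = 0.072361.
Bayes: P(H|data) = 0.216·0.77264 / (0.216·0.77264 + 0.784·0.072361) = 0.16689/0.22362 = 0.7463.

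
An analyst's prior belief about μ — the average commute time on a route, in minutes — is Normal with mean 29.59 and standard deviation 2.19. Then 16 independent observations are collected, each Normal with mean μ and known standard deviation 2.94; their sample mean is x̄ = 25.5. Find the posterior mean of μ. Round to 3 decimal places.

Prior precision 1/τ₀² = 1/2.19² = 0.208503; data precision n/σ² = 16/2.94² = 1.85108.
Posterior precision = 0.208503 + 1.85108 = 2.05958.
Posterior mean = (0.208503·29.59 + 1.85108·25.5) / 2.05958 = 25.914.

Posterior mean ≈ 25.914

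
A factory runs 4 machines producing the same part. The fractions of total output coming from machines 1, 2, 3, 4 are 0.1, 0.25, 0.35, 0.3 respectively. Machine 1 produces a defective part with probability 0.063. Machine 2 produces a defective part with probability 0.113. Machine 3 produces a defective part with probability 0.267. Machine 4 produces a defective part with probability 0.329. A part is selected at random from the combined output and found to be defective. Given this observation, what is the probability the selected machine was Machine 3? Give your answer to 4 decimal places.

P(defective|M1) = 0.063; P(defective|M2) = 0.113; P(defective|M3) = 0.267; P(defective|M4) = 0.329.
Prior × likelihood for each source: 0.1·0.063=0.006300, 0.25·0.113=0.02825, 0.35·0.267=0.09345, 0.3·0.329=0.09870. Summing gives P(defective) = 0.22670.
P(Machine 3 | defective) = 0.09345 / 0.22670 = 0.4122.

Posterior probability ≈ 0.4122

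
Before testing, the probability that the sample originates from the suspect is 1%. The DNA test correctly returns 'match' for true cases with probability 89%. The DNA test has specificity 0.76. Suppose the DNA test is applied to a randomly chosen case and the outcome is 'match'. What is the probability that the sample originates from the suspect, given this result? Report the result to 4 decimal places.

P(H | E) ≈ 0.0361

Write H for 'the sample originates from the suspect'. Prior odds H:¬H = 0.01/0.99 = 0.010101. For the 'match' outcome, the likelihood ratio is 0.89/0.24 = 3.7083.
Posterior odds = 0.010101 × 3.7083 = 0.037458, so P(H|E) = 0.037458/(1+0.037458) = 0.0361.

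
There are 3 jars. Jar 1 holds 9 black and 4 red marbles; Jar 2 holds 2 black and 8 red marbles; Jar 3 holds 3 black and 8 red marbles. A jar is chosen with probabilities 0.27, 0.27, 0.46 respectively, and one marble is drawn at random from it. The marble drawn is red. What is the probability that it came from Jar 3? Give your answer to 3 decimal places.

Posterior probability ≈ 0.528

Tabulate prior·likelihood by source: [1] prior 0.27, lik 0.3077, product 0.08308; [2] prior 0.27, lik 0.8, product 0.2160; [3] prior 0.46, lik 0.7273, product 0.3345.
Normalizing constant = 0.63362; the posterior for Jar 3 is its product over the sum, 0.3345/0.63362 = 0.528.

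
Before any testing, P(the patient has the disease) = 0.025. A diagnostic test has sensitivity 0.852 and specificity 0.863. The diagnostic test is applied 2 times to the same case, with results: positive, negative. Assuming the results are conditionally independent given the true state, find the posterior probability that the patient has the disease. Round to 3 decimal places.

Posterior P(H) ≈ 0.027

With H the event that the patient has the disease, the joint likelihood of the observed sequence is P(data|H) = 0.852·0.148 = 0.12610 and P(data|¬H) = 0.137·0.863 = 0.11823.
Bayes: P(H|data) = 0.025·0.12610 / (0.025·0.12610 + 0.975·0.11823) = 0.0031524/0.11843 = 0.0266.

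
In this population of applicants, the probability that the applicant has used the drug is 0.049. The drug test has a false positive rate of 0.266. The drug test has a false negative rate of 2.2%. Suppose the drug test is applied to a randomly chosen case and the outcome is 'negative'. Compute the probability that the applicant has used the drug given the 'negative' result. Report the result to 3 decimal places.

P(H | E) ≈ 0.002

Let H be the event that the applicant has used the drug. P(H) = 0.049, so P(¬H) = 0.951. With E the 'negative' result, P(E|H) = 0.022 and P(E|¬H) = 0.734.
P(E) = 0.022·0.049 + 0.734·0.951 = 0.0010780 + 0.69803 = 0.69911.
By Bayes' theorem, P(H|E) = 0.0010780 / 0.69911 = 0.002.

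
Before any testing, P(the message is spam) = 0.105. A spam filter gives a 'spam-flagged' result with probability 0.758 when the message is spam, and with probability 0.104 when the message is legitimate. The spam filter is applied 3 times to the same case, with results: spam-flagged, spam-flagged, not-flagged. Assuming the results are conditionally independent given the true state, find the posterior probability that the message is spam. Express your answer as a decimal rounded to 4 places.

Posterior P(H) ≈ 0.6273

Let H be the event that the message is spam; start with P(H) = 0.105. P('spam-flagged'|H) = 0.758, P('spam-flagged'|¬H) = 0.104.
Update on result 1 ('spam-flagged'): P(H) ← 0.758·0.1050 / (0.758·0.1050 + 0.104·0.8950) = 0.079590/0.17267 = 0.4609.
Update on result 2 ('spam-flagged'): P(H) ← 0.758·0.4609 / (0.758·0.4609 + 0.104·0.5391) = 0.34939/0.40545 = 0.8617.
Update on result 3 ('not-flagged'): P(H) ← 0.242·0.8617 / (0.242·0.8617 + 0.896·0.1383) = 0.20854/0.33243 = 0.6273.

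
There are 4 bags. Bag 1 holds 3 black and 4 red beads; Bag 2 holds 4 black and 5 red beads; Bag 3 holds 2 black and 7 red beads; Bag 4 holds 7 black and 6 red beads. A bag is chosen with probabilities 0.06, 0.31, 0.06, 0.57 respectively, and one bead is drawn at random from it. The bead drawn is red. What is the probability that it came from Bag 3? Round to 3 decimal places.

Posterior probability ≈ 0.090

Tabulate prior·likelihood by source: [1] prior 0.06, lik 0.5714, product 0.03429; [2] prior 0.31, lik 0.5556, product 0.1722; [3] prior 0.06, lik 0.7778, product 0.04667; [4] prior 0.57, lik 0.4615, product 0.2631.
Normalizing constant = 0.51625; the posterior for Bag 3 is its product over the sum, 0.04667/0.51625 = 0.090.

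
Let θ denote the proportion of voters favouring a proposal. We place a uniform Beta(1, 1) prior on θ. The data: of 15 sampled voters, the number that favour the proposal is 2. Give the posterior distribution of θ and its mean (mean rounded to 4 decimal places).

Posterior: Beta(3, 14); mean ≈ 0.1765

Observing 2 successes and 13 failures updates Beta(1, 1) by adding the success and failure counts to the two shape parameters: α = 1+2 = 3, β = 1+13 = 14.
E[θ | data] = 3/(3+14) = 0.1765.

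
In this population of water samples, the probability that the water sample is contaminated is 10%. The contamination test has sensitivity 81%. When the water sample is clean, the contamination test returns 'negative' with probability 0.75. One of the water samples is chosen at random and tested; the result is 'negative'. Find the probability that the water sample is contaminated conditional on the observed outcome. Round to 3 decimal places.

Let H be the event that the water sample is contaminated. P(H) = 0.1, so P(¬H) = 0.9. With E the 'negative' result, P(E|H) = 0.19 and P(E|¬H) = 0.75.
P(E) = 0.19·0.1 + 0.75·0.9 = 0.019000 + 0.67500 = 0.69400.
By Bayes' theorem, P(H|E) = 0.019000 / 0.69400 = 0.027.

P(H | E) ≈ 0.027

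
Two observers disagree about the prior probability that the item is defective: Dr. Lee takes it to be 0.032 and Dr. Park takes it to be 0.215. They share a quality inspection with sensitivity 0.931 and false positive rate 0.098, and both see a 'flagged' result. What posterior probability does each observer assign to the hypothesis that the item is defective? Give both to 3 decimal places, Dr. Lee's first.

Dr. Lee: 0.239; Dr. Park: 0.722

The likelihood ratio for a 'flagged' result is 0.931/0.098 = 9.5000.
Dr. Lee: prior odds 0.032/0.968 = 0.033058; posterior odds 0.31405; posterior probability 0.239.
Dr. Park: prior odds 0.215/0.785 = 0.27389; posterior odds 2.6019; posterior probability 0.722.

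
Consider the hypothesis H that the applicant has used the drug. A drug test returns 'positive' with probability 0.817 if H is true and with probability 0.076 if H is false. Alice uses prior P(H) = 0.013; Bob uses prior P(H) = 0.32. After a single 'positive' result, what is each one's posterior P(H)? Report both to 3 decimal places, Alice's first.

Alice: 0.124; Bob: 0.835

P('+'|H) = 0.817, P('+'|¬H) = 0.076.
Alice: numerator 0.817·0.013 = 0.010621; evidence = 0.010621+0.076·0.987 = 0.085633; posterior = 0.124.
Bob: numerator 0.817·0.32 = 0.26144; evidence = 0.26144+0.076·0.68 = 0.31312; posterior = 0.835.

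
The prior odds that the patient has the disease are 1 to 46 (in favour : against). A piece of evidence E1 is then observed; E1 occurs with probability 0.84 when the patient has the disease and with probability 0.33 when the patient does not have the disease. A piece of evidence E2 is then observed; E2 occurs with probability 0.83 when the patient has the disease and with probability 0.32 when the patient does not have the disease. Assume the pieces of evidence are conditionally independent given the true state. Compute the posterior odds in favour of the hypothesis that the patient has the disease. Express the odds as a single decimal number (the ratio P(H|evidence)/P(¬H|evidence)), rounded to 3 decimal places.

Posterior odds ≈ 0.144

Prior odds = 1/46 = 0.021739. In log-odds, ln(0.021739) = -3.8286.
Add log likelihood ratios: ln(2.5455) + ln(2.5938) = 1.8874.
Posterior log-odds = -1.9412, so posterior odds = exp(-1.9412) = 0.14353.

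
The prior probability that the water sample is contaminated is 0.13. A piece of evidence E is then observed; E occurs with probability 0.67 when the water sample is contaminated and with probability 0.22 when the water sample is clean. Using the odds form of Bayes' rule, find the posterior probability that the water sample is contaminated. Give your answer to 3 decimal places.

Prior odds = 0.13/(1−0.13) = 0.14943. In log-odds, ln(0.14943) = -1.9010.
Add log likelihood ratio: ln(3.0455) = 1.1137.
Posterior log-odds = -0.78731, so posterior odds = exp(-0.78731) = 0.45507. Converting, P(H|E) = 0.45507/1.4551 = 0.313.

Posterior probability ≈ 0.313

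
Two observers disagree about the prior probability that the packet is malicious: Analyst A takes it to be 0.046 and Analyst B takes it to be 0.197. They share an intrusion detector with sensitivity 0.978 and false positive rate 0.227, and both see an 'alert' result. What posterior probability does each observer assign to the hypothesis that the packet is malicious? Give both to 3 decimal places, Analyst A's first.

Analyst A: 0.172; Analyst B: 0.514

The likelihood ratio for an 'alert' result is 0.978/0.227 = 4.3084.
Analyst A: prior odds 0.046/0.954 = 0.048218; posterior odds 0.20774; posterior probability 0.172.
Analyst B: prior odds 0.197/0.803 = 0.24533; posterior odds 1.0570; posterior probability 0.514.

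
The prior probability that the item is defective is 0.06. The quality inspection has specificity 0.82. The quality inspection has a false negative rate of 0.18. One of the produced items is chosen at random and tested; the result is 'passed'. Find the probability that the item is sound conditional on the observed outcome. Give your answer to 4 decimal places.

P(¬H | E) ≈ 0.9862

Write H for 'the item is defective'. Prior odds H:¬H = 0.06/0.94 = 0.063830. For the 'passed' outcome, the likelihood ratio is 0.18/0.82 = 0.21951.
Posterior odds = 0.063830 × 0.21951 = 0.014011, so P(H|E) = 0.014011/(1+0.014011) = 0.0138. Then P(¬H|E) = 1 − 0.0138 = 0.9862.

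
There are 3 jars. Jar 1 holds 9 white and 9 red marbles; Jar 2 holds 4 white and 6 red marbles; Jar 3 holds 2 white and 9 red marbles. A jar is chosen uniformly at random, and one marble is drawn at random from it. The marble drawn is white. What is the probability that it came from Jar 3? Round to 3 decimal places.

Posterior probability ≈ 0.168

P(white|Jar 1) = 0.5; P(white|Jar 2) = 0.4; P(white|Jar 3) = 0.1818.
Prior × likelihood for each source: 0.333333·0.5=0.1667, 0.333333·0.4=0.1333, 0.333333·0.1818=0.06061. Summing gives P(white) = 0.36061.
P(Jar 3 | white) = 0.06061 / 0.36061 = 0.168.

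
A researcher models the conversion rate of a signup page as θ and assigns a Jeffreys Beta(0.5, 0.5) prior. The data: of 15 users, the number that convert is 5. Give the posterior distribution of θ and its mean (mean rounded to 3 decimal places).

Observing 5 successes and 10 failures updates Beta(0.5, 0.5) by adding the success and failure counts to the two shape parameters: α = 0.5+5 = 5.5, β = 0.5+10 = 10.5.
E[θ | data] = 5.5/(5.5+10.5) = 0.344.

Posterior: Beta(5.5, 10.5); mean ≈ 0.344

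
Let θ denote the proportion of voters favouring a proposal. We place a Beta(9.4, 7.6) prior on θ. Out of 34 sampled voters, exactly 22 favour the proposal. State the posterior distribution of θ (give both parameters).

Posterior: Beta(31.4, 19.6)

Observing 22 successes and 12 failures updates Beta(9.4, 7.6) by adding the success and failure counts to the two shape parameters: α = 9.4+22 = 31.4, β = 7.6+12 = 19.6.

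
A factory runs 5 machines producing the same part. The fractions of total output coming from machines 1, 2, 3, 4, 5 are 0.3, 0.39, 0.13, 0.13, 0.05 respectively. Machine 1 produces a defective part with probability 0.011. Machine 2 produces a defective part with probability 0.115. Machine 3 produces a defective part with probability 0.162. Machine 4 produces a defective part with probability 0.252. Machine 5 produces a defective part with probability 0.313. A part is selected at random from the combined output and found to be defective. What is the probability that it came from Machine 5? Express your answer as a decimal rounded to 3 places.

Tabulate prior·likelihood by source: [1] prior 0.3, lik 0.011, product 0.003300; [2] prior 0.39, lik 0.115, product 0.04485; [3] prior 0.13, lik 0.162, product 0.02106; [4] prior 0.13, lik 0.252, product 0.03276; [5] prior 0.05, lik 0.313, product 0.01565.
Normalizing constant = 0.11762; the posterior for Machine 5 is its product over the sum, 0.01565/0.11762 = 0.133.

Posterior probability ≈ 0.133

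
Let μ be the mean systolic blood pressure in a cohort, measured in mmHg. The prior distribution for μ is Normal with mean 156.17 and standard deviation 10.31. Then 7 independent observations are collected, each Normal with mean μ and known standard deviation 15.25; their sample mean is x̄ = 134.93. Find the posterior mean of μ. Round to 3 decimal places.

With known σ, the Normal prior is conjugate. Weight on the data is w = (n/σ²)/(n/σ² + 1/τ₀²) = 0.0300994/(0.0300994+0.00940768) = 0.76187.
Posterior mean = w·x̄ + (1−w)·μ₀ = 0.76187·134.93 + 0.23813·156.17 = 139.988.

Posterior mean ≈ 139.988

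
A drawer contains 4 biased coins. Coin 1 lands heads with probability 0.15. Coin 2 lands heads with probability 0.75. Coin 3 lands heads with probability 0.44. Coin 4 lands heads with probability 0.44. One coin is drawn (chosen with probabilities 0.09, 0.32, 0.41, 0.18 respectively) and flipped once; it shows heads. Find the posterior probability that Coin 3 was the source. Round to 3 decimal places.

Posterior probability ≈ 0.352

P(heads|C1) = 0.15; P(heads|C2) = 0.75; P(heads|C3) = 0.44; P(heads|C4) = 0.44.
Prior × likelihood for each source: 0.09·0.15=0.01350, 0.32·0.75=0.2400, 0.41·0.44=0.1804, 0.18·0.44=0.07920. Summing gives P(heads) = 0.51310.
P(Coin 3 | heads) = 0.1804 / 0.51310 = 0.352.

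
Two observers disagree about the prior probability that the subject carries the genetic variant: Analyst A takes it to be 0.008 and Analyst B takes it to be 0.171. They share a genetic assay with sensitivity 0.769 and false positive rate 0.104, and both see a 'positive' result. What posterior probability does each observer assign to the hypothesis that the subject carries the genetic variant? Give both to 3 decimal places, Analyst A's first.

The likelihood ratio for a 'positive' result is 0.769/0.104 = 7.3942.
Analyst A: prior odds 0.008/0.992 = 0.0080645; posterior odds 0.059631; posterior probability 0.056.
Analyst B: prior odds 0.171/0.829 = 0.20627; posterior odds 1.5252; posterior probability 0.604.

Analyst A: 0.056; Analyst B: 0.604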